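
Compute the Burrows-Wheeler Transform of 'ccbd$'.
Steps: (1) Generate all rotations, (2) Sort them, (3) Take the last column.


Rotations (sorted):
  0: $ccbd -> last char: d
  1: bd$cc -> last char: c
  2: cbd$c -> last char: c
  3: ccbd$ -> last char: $
  4: d$ccb -> last char: b


BWT = dcc$b


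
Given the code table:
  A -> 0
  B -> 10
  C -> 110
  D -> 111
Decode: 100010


Decoding:
10 -> B
0 -> A
0 -> A
10 -> B


Result: BAAB


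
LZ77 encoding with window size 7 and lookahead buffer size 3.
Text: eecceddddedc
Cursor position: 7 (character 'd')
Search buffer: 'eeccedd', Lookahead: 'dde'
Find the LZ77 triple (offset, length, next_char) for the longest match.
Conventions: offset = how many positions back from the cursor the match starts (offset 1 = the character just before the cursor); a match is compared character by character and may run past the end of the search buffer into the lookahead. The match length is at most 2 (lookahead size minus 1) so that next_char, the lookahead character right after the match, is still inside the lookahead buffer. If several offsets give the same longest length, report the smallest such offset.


Try each offset into the search buffer:
  offset=1 (pos 6, char 'd'): match length 2
  offset=2 (pos 5, char 'd'): match length 2
  offset=3 (pos 4, char 'e'): match length 0
  offset=4 (pos 3, char 'c'): match length 0
  offset=5 (pos 2, char 'c'): match length 0
  offset=6 (pos 1, char 'e'): match length 0
  offset=7 (pos 0, char 'e'): match length 0
Longest match has length 2, found at offsets 1, 2; take the smallest, offset 1.
next_char = character at position 7 + 2 = 9 -> 'e'

Best match: offset=1, length=2 (matching 'dd' starting at position 6)
LZ77 triple: (1, 2, 'e')


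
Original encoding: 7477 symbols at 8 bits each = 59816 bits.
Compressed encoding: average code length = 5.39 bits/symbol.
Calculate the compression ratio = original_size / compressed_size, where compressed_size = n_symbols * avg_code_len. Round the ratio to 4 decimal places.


original_size = n_symbols * orig_bits = 7477 * 8 = 59816 bits
compressed_size = n_symbols * avg_code_len = 7477 * 5.39 = 40301.03 bits
ratio = original_size / compressed_size = 59816 / 40301.03 = 1.4842

Compression ratio = 1.4842


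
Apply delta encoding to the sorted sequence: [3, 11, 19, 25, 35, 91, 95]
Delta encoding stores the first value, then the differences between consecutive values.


First value: 3
Deltas:
  11 - 3 = 8
  19 - 11 = 8
  25 - 19 = 6
  35 - 25 = 10
  91 - 35 = 56
  95 - 91 = 4


Delta encoded: [3, 8, 8, 6, 10, 56, 4]


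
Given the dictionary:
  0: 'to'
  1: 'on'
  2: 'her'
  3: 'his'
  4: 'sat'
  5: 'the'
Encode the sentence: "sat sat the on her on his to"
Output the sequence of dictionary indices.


Look up each word in the dictionary:
  'sat' -> 4
  'sat' -> 4
  'the' -> 5
  'on' -> 1
  'her' -> 2
  'on' -> 1
  'his' -> 3
  'to' -> 0

Encoded: [4, 4, 5, 1, 2, 1, 3, 0]


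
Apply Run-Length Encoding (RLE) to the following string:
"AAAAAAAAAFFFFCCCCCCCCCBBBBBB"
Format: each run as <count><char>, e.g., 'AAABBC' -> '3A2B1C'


Scanning runs left to right:
  i=0: run of 'A' x 9 -> '9A'
  i=9: run of 'F' x 4 -> '4F'
  i=13: run of 'C' x 9 -> '9C'
  i=22: run of 'B' x 6 -> '6B'

RLE = 9A4F9C6B


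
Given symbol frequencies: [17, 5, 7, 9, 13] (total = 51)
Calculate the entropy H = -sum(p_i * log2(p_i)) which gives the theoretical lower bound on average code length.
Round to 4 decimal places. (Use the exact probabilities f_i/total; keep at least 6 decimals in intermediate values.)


Per-symbol terms -p_i * log2(p_i) with p_i = f_i/51:
  p = 17/51 = 0.333333: log2(p) = -1.584963, -p*log2(p) = 0.528321
  p = 5/51 = 0.098039: log2(p) = -3.350497, -p*log2(p) = 0.328480
  p = 7/51 = 0.137255: log2(p) = -2.865070, -p*log2(p) = 0.393245
  p = 9/51 = 0.176471: log2(p) = -2.502500, -p*log2(p) = 0.441618
  p = 13/51 = 0.254902: log2(p) = -1.971986, -p*log2(p) = 0.502663
H = 0.528321 + 0.328480 + 0.393245 + 0.441618 + 0.502663 = 2.194327

H = 2.1943 bits/symbol


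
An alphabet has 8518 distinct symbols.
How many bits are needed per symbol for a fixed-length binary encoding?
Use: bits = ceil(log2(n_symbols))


log2(8518) = 13.0563
Bracket: 2^13 = 8192 < 8518 <= 2^14 = 16384
So ceil(log2(8518)) = 14

bits = ceil(log2(8518)) = ceil(13.0563) = 14 bits


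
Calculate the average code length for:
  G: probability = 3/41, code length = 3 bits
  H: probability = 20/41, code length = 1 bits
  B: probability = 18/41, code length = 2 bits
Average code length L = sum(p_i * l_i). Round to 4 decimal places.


Weighted contributions p_i * l_i:
  G: (3/41) * 3 = 9/41
  H: (20/41) * 1 = 20/41
  B: (18/41) * 2 = 36/41
Sum = (9 + 20 + 36)/41 = 65/41

L = 65/41 = 1.5854 bits/symbol


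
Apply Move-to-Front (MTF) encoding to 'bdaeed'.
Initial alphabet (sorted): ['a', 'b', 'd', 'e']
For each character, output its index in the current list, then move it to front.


MTF encoding:
'b': index 1 in ['a', 'b', 'd', 'e'] -> ['b', 'a', 'd', 'e']
'd': index 2 in ['b', 'a', 'd', 'e'] -> ['d', 'b', 'a', 'e']
'a': index 2 in ['d', 'b', 'a', 'e'] -> ['a', 'd', 'b', 'e']
'e': index 3 in ['a', 'd', 'b', 'e'] -> ['e', 'a', 'd', 'b']
'e': index 0 in ['e', 'a', 'd', 'b'] -> ['e', 'a', 'd', 'b']
'd': index 2 in ['e', 'a', 'd', 'b'] -> ['d', 'e', 'a', 'b']


Output: [1, 2, 2, 3, 0, 2]


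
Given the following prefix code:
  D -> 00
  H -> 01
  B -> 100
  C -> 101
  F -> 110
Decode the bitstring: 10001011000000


Decoding step by step:
Bits 100 -> B
Bits 01 -> H
Bits 01 -> H
Bits 100 -> B
Bits 00 -> D
Bits 00 -> D


Decoded message: BHHBDD


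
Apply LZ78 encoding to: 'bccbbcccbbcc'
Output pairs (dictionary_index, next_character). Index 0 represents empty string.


LZ78 encoding steps:
Dictionary: {0: ''}
Step 1: w='' (idx 0), next='b' -> output (0, 'b'), add 'b' as idx 1
Step 2: w='' (idx 0), next='c' -> output (0, 'c'), add 'c' as idx 2
Step 3: w='c' (idx 2), next='b' -> output (2, 'b'), add 'cb' as idx 3
Step 4: w='b' (idx 1), next='c' -> output (1, 'c'), add 'bc' as idx 4
Step 5: w='c' (idx 2), next='c' -> output (2, 'c'), add 'cc' as idx 5
Step 6: w='b' (idx 1), next='b' -> output (1, 'b'), add 'bb' as idx 6
Step 7: w='cc' (idx 5), end of input -> output (5, '')


Encoded: [(0, 'b'), (0, 'c'), (2, 'b'), (1, 'c'), (2, 'c'), (1, 'b'), (5, '')]


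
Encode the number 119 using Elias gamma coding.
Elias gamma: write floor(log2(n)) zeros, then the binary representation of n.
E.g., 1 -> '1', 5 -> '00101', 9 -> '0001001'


num_bits = floor(log2(119)) + 1 = 7
leading_zeros = num_bits - 1 = 6
binary(119) = 1110111

Elias gamma(119) = '000000' + '1110111' = 0000001110111 (13 bits)


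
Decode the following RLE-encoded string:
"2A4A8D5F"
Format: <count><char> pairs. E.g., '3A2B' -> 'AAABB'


Expanding each <count><char> pair:
  2A -> 'AA'
  4A -> 'AAAA'
  8D -> 'DDDDDDDD'
  5F -> 'FFFFF'

Decoded = AAAAAADDDDDDDDFFFFF


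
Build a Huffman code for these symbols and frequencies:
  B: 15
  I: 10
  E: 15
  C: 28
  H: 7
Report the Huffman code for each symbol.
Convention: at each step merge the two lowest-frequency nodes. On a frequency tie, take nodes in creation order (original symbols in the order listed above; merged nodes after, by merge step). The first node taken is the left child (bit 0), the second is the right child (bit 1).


Huffman tree construction:
Step 1: Merge H(7) + I(10) = 17
Step 2: Merge B(15) + E(15) = 30
Step 3: Merge (H+I)(17) + C(28) = 45
Step 4: Merge (B+E)(30) + ((H+I)+C)(45) = 75
Read each symbol's code off the tree from the root (left child = 0, right child = 1).

Codes:
  B: 00 (length 2)
  I: 101 (length 3)
  E: 01 (length 2)
  C: 11 (length 2)
  H: 100 (length 3)
Average code length: 167/75 = 2.2267 bits/symbol


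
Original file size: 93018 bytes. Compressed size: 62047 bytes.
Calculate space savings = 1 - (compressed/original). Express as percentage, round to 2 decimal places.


ratio = compressed/original = 62047/93018 = 0.667043
savings = 1 - ratio = 1 - 0.667043 = 0.332957
as a percentage: 0.332957 * 100 = 33.3%

Space savings = 1 - 62047/93018 = 33.3%


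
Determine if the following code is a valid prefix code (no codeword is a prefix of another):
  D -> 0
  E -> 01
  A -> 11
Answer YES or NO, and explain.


Checking each pair (does one codeword prefix another?):
  D='0' vs E='01': prefix -- VIOLATION

NO -- this is NOT a valid prefix code. D (0) is a prefix of E (01).


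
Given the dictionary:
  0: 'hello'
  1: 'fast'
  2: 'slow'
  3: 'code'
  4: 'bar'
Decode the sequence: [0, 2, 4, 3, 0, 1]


Look up each index in the dictionary:
  0 -> 'hello'
  2 -> 'slow'
  4 -> 'bar'
  3 -> 'code'
  0 -> 'hello'
  1 -> 'fast'

Decoded: "hello slow bar code hello fast"


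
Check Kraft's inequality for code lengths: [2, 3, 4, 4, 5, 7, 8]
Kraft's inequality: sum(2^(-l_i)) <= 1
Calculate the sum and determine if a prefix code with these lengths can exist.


Sum = 2^(-2) + 2^(-3) + 2^(-4) + 2^(-4) + 2^(-5) + 2^(-7) + 2^(-8)
    = 0.25 + 0.125 + 0.0625 + 0.0625 + 0.03125 + 0.0078125 + 0.00390625
    = 139/256 = 0.54296875
Since 0.54296875 <= 1, Kraft's inequality IS satisfied.
A prefix code with these lengths CAN exist.

Kraft sum = 0.54296875. Satisfied.


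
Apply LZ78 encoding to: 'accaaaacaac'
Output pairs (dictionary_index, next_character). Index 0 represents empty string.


LZ78 encoding steps:
Dictionary: {0: ''}
Step 1: w='' (idx 0), next='a' -> output (0, 'a'), add 'a' as idx 1
Step 2: w='' (idx 0), next='c' -> output (0, 'c'), add 'c' as idx 2
Step 3: w='c' (idx 2), next='a' -> output (2, 'a'), add 'ca' as idx 3
Step 4: w='a' (idx 1), next='a' -> output (1, 'a'), add 'aa' as idx 4
Step 5: w='a' (idx 1), next='c' -> output (1, 'c'), add 'ac' as idx 5
Step 6: w='aa' (idx 4), next='c' -> output (4, 'c'), add 'aac' as idx 6


Encoded: [(0, 'a'), (0, 'c'), (2, 'a'), (1, 'a'), (1, 'c'), (4, 'c')]


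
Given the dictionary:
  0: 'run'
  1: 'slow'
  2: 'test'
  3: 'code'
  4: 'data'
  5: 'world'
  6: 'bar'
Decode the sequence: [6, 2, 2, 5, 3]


Look up each index in the dictionary:
  6 -> 'bar'
  2 -> 'test'
  2 -> 'test'
  5 -> 'world'
  3 -> 'code'

Decoded: "bar test test world code"


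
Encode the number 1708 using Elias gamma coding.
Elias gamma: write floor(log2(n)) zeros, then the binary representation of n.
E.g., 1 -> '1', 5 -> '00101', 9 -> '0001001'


num_bits = floor(log2(1708)) + 1 = 11
leading_zeros = num_bits - 1 = 10
binary(1708) = 11010101100

Elias gamma(1708) = '0000000000' + '11010101100' = 000000000011010101100 (21 bits)


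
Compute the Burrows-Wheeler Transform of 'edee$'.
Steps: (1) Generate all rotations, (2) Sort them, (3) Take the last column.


Rotations (sorted):
  0: $edee -> last char: e
  1: dee$e -> last char: e
  2: e$ede -> last char: e
  3: edee$ -> last char: $
  4: ee$ed -> last char: d


BWT = eee$d


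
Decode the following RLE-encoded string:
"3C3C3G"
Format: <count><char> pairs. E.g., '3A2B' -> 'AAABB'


Expanding each <count><char> pair:
  3C -> 'CCC'
  3C -> 'CCC'
  3G -> 'GGG'

Decoded = CCCCCCGGG


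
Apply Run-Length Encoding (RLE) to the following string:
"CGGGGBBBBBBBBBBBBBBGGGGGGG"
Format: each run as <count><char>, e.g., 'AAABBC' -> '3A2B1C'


Scanning runs left to right:
  i=0: run of 'C' x 1 -> '1C'
  i=1: run of 'G' x 4 -> '4G'
  i=5: run of 'B' x 14 -> '14B'
  i=19: run of 'G' x 7 -> '7G'

RLE = 1C4G14B7G


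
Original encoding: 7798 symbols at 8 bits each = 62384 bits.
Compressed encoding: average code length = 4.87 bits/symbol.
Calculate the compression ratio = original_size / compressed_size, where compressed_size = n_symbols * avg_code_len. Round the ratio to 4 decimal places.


original_size = n_symbols * orig_bits = 7798 * 8 = 62384 bits
compressed_size = n_symbols * avg_code_len = 7798 * 4.87 = 37976.26 bits
ratio = original_size / compressed_size = 62384 / 37976.26 = 1.6427

Compression ratio = 1.6427


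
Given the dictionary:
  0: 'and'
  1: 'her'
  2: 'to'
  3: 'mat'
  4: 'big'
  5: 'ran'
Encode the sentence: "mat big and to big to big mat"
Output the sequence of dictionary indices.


Look up each word in the dictionary:
  'mat' -> 3
  'big' -> 4
  'and' -> 0
  'to' -> 2
  'big' -> 4
  'to' -> 2
  'big' -> 4
  'mat' -> 3

Encoded: [3, 4, 0, 2, 4, 2, 4, 3]


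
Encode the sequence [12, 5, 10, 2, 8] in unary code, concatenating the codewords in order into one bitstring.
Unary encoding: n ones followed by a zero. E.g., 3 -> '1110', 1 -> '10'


Encode each number as n ones followed by a terminating 0:
  12 -> 1111111111110 (13 bits)
  5 -> 111110 (6 bits)
  10 -> 11111111110 (11 bits)
  2 -> 110 (3 bits)
  8 -> 111111110 (9 bits)
Total length = 13 + 6 + 11 + 3 + 9 = 42 bits.

Unary([12, 5, 10, 2, 8]) = 111111111111011111011111111110110111111110 (42 bits)


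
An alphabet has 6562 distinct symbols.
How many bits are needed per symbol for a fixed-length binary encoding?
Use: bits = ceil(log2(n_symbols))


log2(6562) = 12.6799
Bracket: 2^12 = 4096 < 6562 <= 2^13 = 8192
So ceil(log2(6562)) = 13

bits = ceil(log2(6562)) = ceil(12.6799) = 13 bits


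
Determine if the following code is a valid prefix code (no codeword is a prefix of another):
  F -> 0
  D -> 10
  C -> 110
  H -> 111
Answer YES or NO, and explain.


Checking each pair (does one codeword prefix another?):
  F='0' vs D='10': no prefix
  F='0' vs C='110': no prefix
  F='0' vs H='111': no prefix
  D='10' vs F='0': no prefix
  D='10' vs C='110': no prefix
  D='10' vs H='111': no prefix
  C='110' vs F='0': no prefix
  C='110' vs D='10': no prefix
  C='110' vs H='111': no prefix
  H='111' vs F='0': no prefix
  H='111' vs D='10': no prefix
  H='111' vs C='110': no prefix
No violation found over all pairs.

YES -- this is a valid prefix code. No codeword is a prefix of any other codeword.


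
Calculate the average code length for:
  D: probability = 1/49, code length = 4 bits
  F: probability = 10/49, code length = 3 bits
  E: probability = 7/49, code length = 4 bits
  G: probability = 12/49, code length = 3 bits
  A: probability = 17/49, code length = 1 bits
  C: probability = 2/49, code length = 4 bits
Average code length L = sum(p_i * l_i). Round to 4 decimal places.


Weighted contributions p_i * l_i:
  D: (1/49) * 4 = 4/49
  F: (10/49) * 3 = 30/49
  E: (7/49) * 4 = 28/49
  G: (12/49) * 3 = 36/49
  A: (17/49) * 1 = 17/49
  C: (2/49) * 4 = 8/49
Sum = (4 + 30 + 28 + 36 + 17 + 8)/49 = 123/49

L = 123/49 = 2.5102 bits/symbol


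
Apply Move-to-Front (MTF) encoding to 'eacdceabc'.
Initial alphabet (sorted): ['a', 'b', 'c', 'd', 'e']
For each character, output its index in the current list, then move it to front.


MTF encoding:
'e': index 4 in ['a', 'b', 'c', 'd', 'e'] -> ['e', 'a', 'b', 'c', 'd']
'a': index 1 in ['e', 'a', 'b', 'c', 'd'] -> ['a', 'e', 'b', 'c', 'd']
'c': index 3 in ['a', 'e', 'b', 'c', 'd'] -> ['c', 'a', 'e', 'b', 'd']
'd': index 4 in ['c', 'a', 'e', 'b', 'd'] -> ['d', 'c', 'a', 'e', 'b']
'c': index 1 in ['d', 'c', 'a', 'e', 'b'] -> ['c', 'd', 'a', 'e', 'b']
'e': index 3 in ['c', 'd', 'a', 'e', 'b'] -> ['e', 'c', 'd', 'a', 'b']
'a': index 3 in ['e', 'c', 'd', 'a', 'b'] -> ['a', 'e', 'c', 'd', 'b']
'b': index 4 in ['a', 'e', 'c', 'd', 'b'] -> ['b', 'a', 'e', 'c', 'd']
'c': index 3 in ['b', 'a', 'e', 'c', 'd'] -> ['c', 'b', 'a', 'e', 'd']


Output: [4, 1, 3, 4, 1, 3, 3, 4, 3]


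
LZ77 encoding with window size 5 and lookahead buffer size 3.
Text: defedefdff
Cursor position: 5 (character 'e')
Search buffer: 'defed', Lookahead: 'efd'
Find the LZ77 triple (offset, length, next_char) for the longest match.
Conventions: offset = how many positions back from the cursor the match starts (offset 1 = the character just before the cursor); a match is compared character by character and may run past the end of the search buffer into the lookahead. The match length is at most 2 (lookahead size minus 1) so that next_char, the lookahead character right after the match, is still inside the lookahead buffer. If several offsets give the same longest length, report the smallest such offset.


Try each offset into the search buffer:
  offset=1 (pos 4, char 'd'): match length 0
  offset=2 (pos 3, char 'e'): match length 1
  offset=3 (pos 2, char 'f'): match length 0
  offset=4 (pos 1, char 'e'): match length 2
  offset=5 (pos 0, char 'd'): match length 0
Longest match has length 2 at offset 4.
next_char = character at position 5 + 2 = 7 -> 'd'

Best match: offset=4, length=2 (matching 'ef' starting at position 1)
LZ77 triple: (4, 2, 'd')


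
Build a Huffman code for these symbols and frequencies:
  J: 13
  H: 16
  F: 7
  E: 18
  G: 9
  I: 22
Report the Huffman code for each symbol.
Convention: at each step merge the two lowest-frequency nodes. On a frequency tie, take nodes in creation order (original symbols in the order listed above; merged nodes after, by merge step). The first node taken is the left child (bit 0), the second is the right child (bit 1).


Huffman tree construction:
Step 1: Merge F(7) + G(9) = 16
Step 2: Merge J(13) + H(16) = 29
Step 3: Merge (F+G)(16) + E(18) = 34
Step 4: Merge I(22) + (J+H)(29) = 51
Step 5: Merge ((F+G)+E)(34) + (I+(J+H))(51) = 85
Read each symbol's code off the tree from the root (left child = 0, right child = 1).

Codes:
  J: 110 (length 3)
  H: 111 (length 3)
  F: 000 (length 3)
  E: 01 (length 2)
  G: 001 (length 3)
  I: 10 (length 2)
Average code length: 215/85 = 2.5294 bits/symbol


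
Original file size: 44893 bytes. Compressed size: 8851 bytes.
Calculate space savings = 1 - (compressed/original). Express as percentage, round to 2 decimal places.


ratio = compressed/original = 8851/44893 = 0.197158
savings = 1 - ratio = 1 - 0.197158 = 0.802842
as a percentage: 0.802842 * 100 = 80.28%

Space savings = 1 - 8851/44893 = 80.28%


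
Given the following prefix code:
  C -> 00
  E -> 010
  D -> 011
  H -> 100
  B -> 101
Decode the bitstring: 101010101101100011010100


Decoding step by step:
Bits 101 -> B
Bits 010 -> E
Bits 101 -> B
Bits 101 -> B
Bits 100 -> H
Bits 011 -> D
Bits 010 -> E
Bits 100 -> H


Decoded message: BEBBHDEH


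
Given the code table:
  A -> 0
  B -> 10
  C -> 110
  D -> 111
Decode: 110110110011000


Decoding:
110 -> C
110 -> C
110 -> C
0 -> A
110 -> C
0 -> A
0 -> A


Result: CCCACAA


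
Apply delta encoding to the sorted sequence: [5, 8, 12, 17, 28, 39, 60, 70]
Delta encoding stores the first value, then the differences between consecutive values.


First value: 5
Deltas:
  8 - 5 = 3
  12 - 8 = 4
  17 - 12 = 5
  28 - 17 = 11
  39 - 28 = 11
  60 - 39 = 21
  70 - 60 = 10


Delta encoded: [5, 3, 4, 5, 11, 11, 21, 10]


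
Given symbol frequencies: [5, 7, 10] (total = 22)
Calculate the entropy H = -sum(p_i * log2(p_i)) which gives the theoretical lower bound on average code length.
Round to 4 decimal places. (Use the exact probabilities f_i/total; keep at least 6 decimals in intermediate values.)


Per-symbol terms -p_i * log2(p_i) with p_i = f_i/22:
  p = 5/22 = 0.227273: log2(p) = -2.137504, -p*log2(p) = 0.485796
  p = 7/22 = 0.318182: log2(p) = -1.652077, -p*log2(p) = 0.525661
  p = 10/22 = 0.454545: log2(p) = -1.137504, -p*log2(p) = 0.517047
H = 0.485796 + 0.525661 + 0.517047 = 1.528504

H = 1.5285 bits/symbol


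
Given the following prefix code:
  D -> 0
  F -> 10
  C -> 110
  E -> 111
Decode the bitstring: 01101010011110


Decoding step by step:
Bits 0 -> D
Bits 110 -> C
Bits 10 -> F
Bits 10 -> F
Bits 0 -> D
Bits 111 -> E
Bits 10 -> F


Decoded message: DCFFDEF


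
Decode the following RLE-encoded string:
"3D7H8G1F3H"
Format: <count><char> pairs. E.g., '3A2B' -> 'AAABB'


Expanding each <count><char> pair:
  3D -> 'DDD'
  7H -> 'HHHHHHH'
  8G -> 'GGGGGGGG'
  1F -> 'F'
  3H -> 'HHH'

Decoded = DDDHHHHHHHGGGGGGGGFHHH


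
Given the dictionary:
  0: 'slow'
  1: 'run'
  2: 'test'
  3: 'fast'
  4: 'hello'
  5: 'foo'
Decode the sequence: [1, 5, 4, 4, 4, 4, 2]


Look up each index in the dictionary:
  1 -> 'run'
  5 -> 'foo'
  4 -> 'hello'
  4 -> 'hello'
  4 -> 'hello'
  4 -> 'hello'
  2 -> 'test'

Decoded: "run foo hello hello hello hello test"


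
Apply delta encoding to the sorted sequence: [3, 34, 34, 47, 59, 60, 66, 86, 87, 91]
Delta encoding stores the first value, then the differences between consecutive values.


First value: 3
Deltas:
  34 - 3 = 31
  34 - 34 = 0
  47 - 34 = 13
  59 - 47 = 12
  60 - 59 = 1
  66 - 60 = 6
  86 - 66 = 20
  87 - 86 = 1
  91 - 87 = 4


Delta encoded: [3, 31, 0, 13, 12, 1, 6, 20, 1, 4]


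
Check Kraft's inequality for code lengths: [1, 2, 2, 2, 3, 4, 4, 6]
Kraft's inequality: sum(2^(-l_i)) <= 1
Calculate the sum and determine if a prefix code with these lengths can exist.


Sum = 2^(-1) + 2^(-2) + 2^(-2) + 2^(-2) + 2^(-3) + 2^(-4) + 2^(-4) + 2^(-6)
    = 0.5 + 0.25 + 0.25 + 0.25 + 0.125 + 0.0625 + 0.0625 + 0.015625
    = 97/64 = 1.515625
Since 1.515625 > 1, Kraft's inequality is NOT satisfied.
A prefix code with these lengths CANNOT exist.

Kraft sum = 1.515625. Not satisfied.


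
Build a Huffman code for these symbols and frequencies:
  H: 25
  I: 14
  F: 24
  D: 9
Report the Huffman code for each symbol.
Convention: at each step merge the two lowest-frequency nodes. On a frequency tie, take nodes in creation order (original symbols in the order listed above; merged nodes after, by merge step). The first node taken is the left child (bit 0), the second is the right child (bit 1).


Huffman tree construction:
Step 1: Merge D(9) + I(14) = 23
Step 2: Merge (D+I)(23) + F(24) = 47
Step 3: Merge H(25) + ((D+I)+F)(47) = 72
Read each symbol's code off the tree from the root (left child = 0, right child = 1).

Codes:
  H: 0 (length 1)
  I: 101 (length 3)
  F: 11 (length 2)
  D: 100 (length 3)
Average code length: 142/72 = 1.9722 bits/symbol


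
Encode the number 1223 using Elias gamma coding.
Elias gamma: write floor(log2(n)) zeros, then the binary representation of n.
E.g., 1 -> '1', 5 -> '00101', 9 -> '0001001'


num_bits = floor(log2(1223)) + 1 = 11
leading_zeros = num_bits - 1 = 10
binary(1223) = 10011000111

Elias gamma(1223) = '0000000000' + '10011000111' = 000000000010011000111 (21 bits)


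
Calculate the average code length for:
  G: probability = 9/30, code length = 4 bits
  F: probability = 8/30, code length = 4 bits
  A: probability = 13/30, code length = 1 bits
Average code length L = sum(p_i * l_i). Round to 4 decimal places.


Weighted contributions p_i * l_i:
  G: (9/30) * 4 = 36/30
  F: (8/30) * 4 = 32/30
  A: (13/30) * 1 = 13/30
Sum = (36 + 32 + 13)/30 = 81/30

L = 81/30 = 2.7000 bits/symbol


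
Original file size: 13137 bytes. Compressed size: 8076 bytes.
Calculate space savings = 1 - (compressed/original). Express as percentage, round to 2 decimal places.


ratio = compressed/original = 8076/13137 = 0.614752
savings = 1 - ratio = 1 - 0.614752 = 0.385248
as a percentage: 0.385248 * 100 = 38.52%

Space savings = 1 - 8076/13137 = 38.52%


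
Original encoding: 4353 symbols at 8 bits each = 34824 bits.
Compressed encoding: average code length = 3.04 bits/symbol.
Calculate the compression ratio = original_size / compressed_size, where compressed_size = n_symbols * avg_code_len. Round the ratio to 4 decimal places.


original_size = n_symbols * orig_bits = 4353 * 8 = 34824 bits
compressed_size = n_symbols * avg_code_len = 4353 * 3.04 = 13233.12 bits
ratio = original_size / compressed_size = 34824 / 13233.12 = 2.6316

Compression ratio = 2.6316


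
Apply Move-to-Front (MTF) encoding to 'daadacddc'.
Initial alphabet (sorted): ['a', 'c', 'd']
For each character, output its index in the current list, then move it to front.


MTF encoding:
'd': index 2 in ['a', 'c', 'd'] -> ['d', 'a', 'c']
'a': index 1 in ['d', 'a', 'c'] -> ['a', 'd', 'c']
'a': index 0 in ['a', 'd', 'c'] -> ['a', 'd', 'c']
'd': index 1 in ['a', 'd', 'c'] -> ['d', 'a', 'c']
'a': index 1 in ['d', 'a', 'c'] -> ['a', 'd', 'c']
'c': index 2 in ['a', 'd', 'c'] -> ['c', 'a', 'd']
'd': index 2 in ['c', 'a', 'd'] -> ['d', 'c', 'a']
'd': index 0 in ['d', 'c', 'a'] -> ['d', 'c', 'a']
'c': index 1 in ['d', 'c', 'a'] -> ['c', 'd', 'a']


Output: [2, 1, 0, 1, 1, 2, 2, 0, 1]


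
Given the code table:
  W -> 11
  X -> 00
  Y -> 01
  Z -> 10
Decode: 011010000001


Decoding:
01 -> Y
10 -> Z
10 -> Z
00 -> X
00 -> X
01 -> Y


Result: YZZXXY


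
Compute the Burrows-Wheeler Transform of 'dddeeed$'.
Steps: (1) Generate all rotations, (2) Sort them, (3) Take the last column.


Rotations (sorted):
  0: $dddeeed -> last char: d
  1: d$dddeee -> last char: e
  2: dddeeed$ -> last char: $
  3: ddeeed$d -> last char: d
  4: deeed$dd -> last char: d
  5: ed$dddee -> last char: e
  6: eed$ddde -> last char: e
  7: eeed$ddd -> last char: d


BWT = de$ddeed


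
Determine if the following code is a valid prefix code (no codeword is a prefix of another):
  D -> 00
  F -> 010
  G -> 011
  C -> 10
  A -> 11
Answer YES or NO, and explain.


Checking each pair (does one codeword prefix another?):
  D='00' vs F='010': no prefix
  D='00' vs G='011': no prefix
  D='00' vs C='10': no prefix
  D='00' vs A='11': no prefix
  F='010' vs D='00': no prefix
  F='010' vs G='011': no prefix
  F='010' vs C='10': no prefix
  F='010' vs A='11': no prefix
  G='011' vs D='00': no prefix
  G='011' vs F='010': no prefix
  G='011' vs C='10': no prefix
  G='011' vs A='11': no prefix
  C='10' vs D='00': no prefix
  C='10' vs F='010': no prefix
  C='10' vs G='011': no prefix
  C='10' vs A='11': no prefix
  A='11' vs D='00': no prefix
  A='11' vs F='010': no prefix
  A='11' vs G='011': no prefix
  A='11' vs C='10': no prefix
No violation found over all pairs.

YES -- this is a valid prefix code. No codeword is a prefix of any other codeword.


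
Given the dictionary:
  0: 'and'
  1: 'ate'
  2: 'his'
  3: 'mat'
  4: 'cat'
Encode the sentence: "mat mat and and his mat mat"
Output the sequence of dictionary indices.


Look up each word in the dictionary:
  'mat' -> 3
  'mat' -> 3
  'and' -> 0
  'and' -> 0
  'his' -> 2
  'mat' -> 3
  'mat' -> 3

Encoded: [3, 3, 0, 0, 2, 3, 3]


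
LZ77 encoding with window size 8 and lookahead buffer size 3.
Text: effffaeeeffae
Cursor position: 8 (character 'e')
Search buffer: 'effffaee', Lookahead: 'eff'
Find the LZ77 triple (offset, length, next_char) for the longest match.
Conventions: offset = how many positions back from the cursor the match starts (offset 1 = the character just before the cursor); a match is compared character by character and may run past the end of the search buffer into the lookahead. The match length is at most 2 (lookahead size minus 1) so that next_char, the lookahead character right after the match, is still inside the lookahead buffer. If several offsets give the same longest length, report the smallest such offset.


Try each offset into the search buffer:
  offset=1 (pos 7, char 'e'): match length 1
  offset=2 (pos 6, char 'e'): match length 1
  offset=3 (pos 5, char 'a'): match length 0
  offset=4 (pos 4, char 'f'): match length 0
  offset=5 (pos 3, char 'f'): match length 0
  offset=6 (pos 2, char 'f'): match length 0
  offset=7 (pos 1, char 'f'): match length 0
  offset=8 (pos 0, char 'e'): match length 2
Longest match has length 2 at offset 8.
next_char = character at position 8 + 2 = 10 -> 'f'

Best match: offset=8, length=2 (matching 'ef' starting at position 0)
LZ77 triple: (8, 2, 'f')


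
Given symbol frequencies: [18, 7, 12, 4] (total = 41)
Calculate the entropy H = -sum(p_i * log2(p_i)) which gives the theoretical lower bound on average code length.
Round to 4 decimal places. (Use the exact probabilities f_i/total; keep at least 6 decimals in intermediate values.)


Per-symbol terms -p_i * log2(p_i) with p_i = f_i/41:
  p = 18/41 = 0.439024: log2(p) = -1.187627, -p*log2(p) = 0.521397
  p = 7/41 = 0.170732: log2(p) = -2.550197, -p*log2(p) = 0.435400
  p = 12/41 = 0.292683: log2(p) = -1.772590, -p*log2(p) = 0.518807
  p = 4/41 = 0.097561: log2(p) = -3.357552, -p*log2(p) = 0.327566
H = 0.521397 + 0.435400 + 0.518807 + 0.327566 = 1.803170

H = 1.8032 bits/symbol


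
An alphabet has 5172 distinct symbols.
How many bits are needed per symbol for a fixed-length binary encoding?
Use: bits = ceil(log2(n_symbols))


log2(5172) = 12.3365
Bracket: 2^12 = 4096 < 5172 <= 2^13 = 8192
So ceil(log2(5172)) = 13

bits = ceil(log2(5172)) = ceil(12.3365) = 13 bits


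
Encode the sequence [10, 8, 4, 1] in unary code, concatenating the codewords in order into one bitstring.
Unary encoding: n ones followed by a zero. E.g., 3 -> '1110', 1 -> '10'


Encode each number as n ones followed by a terminating 0:
  10 -> 11111111110 (11 bits)
  8 -> 111111110 (9 bits)
  4 -> 11110 (5 bits)
  1 -> 10 (2 bits)
Total length = 11 + 9 + 5 + 2 = 27 bits.

Unary([10, 8, 4, 1]) = 111111111101111111101111010 (27 bits)


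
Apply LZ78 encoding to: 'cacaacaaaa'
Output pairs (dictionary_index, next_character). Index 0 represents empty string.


LZ78 encoding steps:
Dictionary: {0: ''}
Step 1: w='' (idx 0), next='c' -> output (0, 'c'), add 'c' as idx 1
Step 2: w='' (idx 0), next='a' -> output (0, 'a'), add 'a' as idx 2
Step 3: w='c' (idx 1), next='a' -> output (1, 'a'), add 'ca' as idx 3
Step 4: w='a' (idx 2), next='c' -> output (2, 'c'), add 'ac' as idx 4
Step 5: w='a' (idx 2), next='a' -> output (2, 'a'), add 'aa' as idx 5
Step 6: w='aa' (idx 5), end of input -> output (5, '')


Encoded: [(0, 'c'), (0, 'a'), (1, 'a'), (2, 'c'), (2, 'a'), (5, '')]


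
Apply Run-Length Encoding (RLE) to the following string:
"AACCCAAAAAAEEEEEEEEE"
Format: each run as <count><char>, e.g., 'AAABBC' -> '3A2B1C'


Scanning runs left to right:
  i=0: run of 'A' x 2 -> '2A'
  i=2: run of 'C' x 3 -> '3C'
  i=5: run of 'A' x 6 -> '6A'
  i=11: run of 'E' x 9 -> '9E'

RLE = 2A3C6A9E


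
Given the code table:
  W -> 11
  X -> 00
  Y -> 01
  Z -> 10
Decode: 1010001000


Decoding:
10 -> Z
10 -> Z
00 -> X
10 -> Z
00 -> X


Result: ZZXZX


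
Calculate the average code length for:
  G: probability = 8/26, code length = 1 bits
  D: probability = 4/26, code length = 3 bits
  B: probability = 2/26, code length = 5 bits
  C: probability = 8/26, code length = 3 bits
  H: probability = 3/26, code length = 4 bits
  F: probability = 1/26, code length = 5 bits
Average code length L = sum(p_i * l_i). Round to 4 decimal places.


Weighted contributions p_i * l_i:
  G: (8/26) * 1 = 8/26
  D: (4/26) * 3 = 12/26
  B: (2/26) * 5 = 10/26
  C: (8/26) * 3 = 24/26
  H: (3/26) * 4 = 12/26
  F: (1/26) * 5 = 5/26
Sum = (8 + 12 + 10 + 24 + 12 + 5)/26 = 71/26

L = 71/26 = 2.7308 bits/symbol


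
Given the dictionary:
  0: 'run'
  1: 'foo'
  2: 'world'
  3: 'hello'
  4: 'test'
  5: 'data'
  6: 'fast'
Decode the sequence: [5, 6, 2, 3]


Look up each index in the dictionary:
  5 -> 'data'
  6 -> 'fast'
  2 -> 'world'
  3 -> 'hello'

Decoded: "data fast world hello"


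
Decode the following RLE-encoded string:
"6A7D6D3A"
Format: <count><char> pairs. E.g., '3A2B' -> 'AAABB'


Expanding each <count><char> pair:
  6A -> 'AAAAAA'
  7D -> 'DDDDDDD'
  6D -> 'DDDDDD'
  3A -> 'AAA'

Decoded = AAAAAADDDDDDDDDDDDDAAA


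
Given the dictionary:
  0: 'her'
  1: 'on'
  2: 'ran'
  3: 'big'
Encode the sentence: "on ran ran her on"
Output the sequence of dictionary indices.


Look up each word in the dictionary:
  'on' -> 1
  'ran' -> 2
  'ran' -> 2
  'her' -> 0
  'on' -> 1

Encoded: [1, 2, 2, 0, 1]


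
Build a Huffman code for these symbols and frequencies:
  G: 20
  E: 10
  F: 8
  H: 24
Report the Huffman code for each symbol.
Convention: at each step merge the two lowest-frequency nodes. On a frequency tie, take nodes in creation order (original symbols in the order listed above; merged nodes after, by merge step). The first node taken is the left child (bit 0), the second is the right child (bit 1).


Huffman tree construction:
Step 1: Merge F(8) + E(10) = 18
Step 2: Merge (F+E)(18) + G(20) = 38
Step 3: Merge H(24) + ((F+E)+G)(38) = 62
Read each symbol's code off the tree from the root (left child = 0, right child = 1).

Codes:
  G: 11 (length 2)
  E: 101 (length 3)
  F: 100 (length 3)
  H: 0 (length 1)
Average code length: 118/62 = 1.9032 bits/symbol


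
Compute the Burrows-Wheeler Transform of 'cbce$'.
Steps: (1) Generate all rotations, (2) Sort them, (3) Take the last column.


Rotations (sorted):
  0: $cbce -> last char: e
  1: bce$c -> last char: c
  2: cbce$ -> last char: $
  3: ce$cb -> last char: b
  4: e$cbc -> last char: c


BWT = ec$bc


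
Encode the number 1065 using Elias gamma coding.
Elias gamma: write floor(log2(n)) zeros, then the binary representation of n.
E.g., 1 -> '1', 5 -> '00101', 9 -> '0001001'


num_bits = floor(log2(1065)) + 1 = 11
leading_zeros = num_bits - 1 = 10
binary(1065) = 10000101001

Elias gamma(1065) = '0000000000' + '10000101001' = 000000000010000101001 (21 bits)


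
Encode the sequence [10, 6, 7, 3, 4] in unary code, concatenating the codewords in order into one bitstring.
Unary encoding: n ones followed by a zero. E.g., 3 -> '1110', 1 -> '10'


Encode each number as n ones followed by a terminating 0:
  10 -> 11111111110 (11 bits)
  6 -> 1111110 (7 bits)
  7 -> 11111110 (8 bits)
  3 -> 1110 (4 bits)
  4 -> 11110 (5 bits)
Total length = 11 + 7 + 8 + 4 + 5 = 35 bits.

Unary([10, 6, 7, 3, 4]) = 11111111110111111011111110111011110 (35 bits)


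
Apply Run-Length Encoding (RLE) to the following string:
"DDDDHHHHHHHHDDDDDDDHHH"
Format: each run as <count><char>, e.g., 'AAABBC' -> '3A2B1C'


Scanning runs left to right:
  i=0: run of 'D' x 4 -> '4D'
  i=4: run of 'H' x 8 -> '8H'
  i=12: run of 'D' x 7 -> '7D'
  i=19: run of 'H' x 3 -> '3H'

RLE = 4D8H7D3H


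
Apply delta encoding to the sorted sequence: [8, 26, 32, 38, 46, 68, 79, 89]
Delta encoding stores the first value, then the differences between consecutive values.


First value: 8
Deltas:
  26 - 8 = 18
  32 - 26 = 6
  38 - 32 = 6
  46 - 38 = 8
  68 - 46 = 22
  79 - 68 = 11
  89 - 79 = 10


Delta encoded: [8, 18, 6, 6, 8, 22, 11, 10]


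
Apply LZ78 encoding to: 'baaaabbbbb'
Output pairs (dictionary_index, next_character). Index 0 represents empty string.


LZ78 encoding steps:
Dictionary: {0: ''}
Step 1: w='' (idx 0), next='b' -> output (0, 'b'), add 'b' as idx 1
Step 2: w='' (idx 0), next='a' -> output (0, 'a'), add 'a' as idx 2
Step 3: w='a' (idx 2), next='a' -> output (2, 'a'), add 'aa' as idx 3
Step 4: w='a' (idx 2), next='b' -> output (2, 'b'), add 'ab' as idx 4
Step 5: w='b' (idx 1), next='b' -> output (1, 'b'), add 'bb' as idx 5
Step 6: w='bb' (idx 5), end of input -> output (5, '')


Encoded: [(0, 'b'), (0, 'a'), (2, 'a'), (2, 'b'), (1, 'b'), (5, '')]


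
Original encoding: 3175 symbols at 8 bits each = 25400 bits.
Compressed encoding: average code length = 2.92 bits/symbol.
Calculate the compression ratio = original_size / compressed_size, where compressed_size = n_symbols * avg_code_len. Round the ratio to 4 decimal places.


original_size = n_symbols * orig_bits = 3175 * 8 = 25400 bits
compressed_size = n_symbols * avg_code_len = 3175 * 2.92 = 9271.0 bits
ratio = original_size / compressed_size = 25400 / 9271.0 = 2.7397

Compression ratio = 2.7397


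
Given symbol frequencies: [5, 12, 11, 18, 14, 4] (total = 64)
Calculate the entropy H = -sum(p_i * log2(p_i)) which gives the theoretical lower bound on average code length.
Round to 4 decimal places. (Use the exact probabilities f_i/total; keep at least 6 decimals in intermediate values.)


Per-symbol terms -p_i * log2(p_i) with p_i = f_i/64:
  p = 5/64 = 0.078125: log2(p) = -3.678072, -p*log2(p) = 0.287349
  p = 12/64 = 0.187500: log2(p) = -2.415037, -p*log2(p) = 0.452820
  p = 11/64 = 0.171875: log2(p) = -2.540568, -p*log2(p) = 0.436660
  p = 18/64 = 0.281250: log2(p) = -1.830075, -p*log2(p) = 0.514709
  p = 14/64 = 0.218750: log2(p) = -2.192645, -p*log2(p) = 0.479641
  p = 4/64 = 0.062500: log2(p) = -4.000000, -p*log2(p) = 0.250000
H = 0.287349 + 0.452820 + 0.436660 + 0.514709 + 0.479641 + 0.250000 = 2.421179

H = 2.4212 bits/symbol


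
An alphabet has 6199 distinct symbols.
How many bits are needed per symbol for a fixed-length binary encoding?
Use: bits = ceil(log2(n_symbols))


log2(6199) = 12.5978
Bracket: 2^12 = 4096 < 6199 <= 2^13 = 8192
So ceil(log2(6199)) = 13

bits = ceil(log2(6199)) = ceil(12.5978) = 13 bits


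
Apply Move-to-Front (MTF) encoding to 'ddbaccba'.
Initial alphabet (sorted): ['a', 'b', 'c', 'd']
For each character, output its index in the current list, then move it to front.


MTF encoding:
'd': index 3 in ['a', 'b', 'c', 'd'] -> ['d', 'a', 'b', 'c']
'd': index 0 in ['d', 'a', 'b', 'c'] -> ['d', 'a', 'b', 'c']
'b': index 2 in ['d', 'a', 'b', 'c'] -> ['b', 'd', 'a', 'c']
'a': index 2 in ['b', 'd', 'a', 'c'] -> ['a', 'b', 'd', 'c']
'c': index 3 in ['a', 'b', 'd', 'c'] -> ['c', 'a', 'b', 'd']
'c': index 0 in ['c', 'a', 'b', 'd'] -> ['c', 'a', 'b', 'd']
'b': index 2 in ['c', 'a', 'b', 'd'] -> ['b', 'c', 'a', 'd']
'a': index 2 in ['b', 'c', 'a', 'd'] -> ['a', 'b', 'c', 'd']


Output: [3, 0, 2, 2, 3, 0, 2, 2]


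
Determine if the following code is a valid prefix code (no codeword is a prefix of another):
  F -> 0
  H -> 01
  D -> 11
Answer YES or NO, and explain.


Checking each pair (does one codeword prefix another?):
  F='0' vs H='01': prefix -- VIOLATION

NO -- this is NOT a valid prefix code. F (0) is a prefix of H (01).


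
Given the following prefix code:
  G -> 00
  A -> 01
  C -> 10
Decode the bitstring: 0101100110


Decoding step by step:
Bits 01 -> A
Bits 01 -> A
Bits 10 -> C
Bits 01 -> A
Bits 10 -> C


Decoded message: AACAC


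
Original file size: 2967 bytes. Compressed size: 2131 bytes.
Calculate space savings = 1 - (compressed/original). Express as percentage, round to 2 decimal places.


ratio = compressed/original = 2131/2967 = 0.718234
savings = 1 - ratio = 1 - 0.718234 = 0.281766
as a percentage: 0.281766 * 100 = 28.18%

Space savings = 1 - 2131/2967 = 28.18%


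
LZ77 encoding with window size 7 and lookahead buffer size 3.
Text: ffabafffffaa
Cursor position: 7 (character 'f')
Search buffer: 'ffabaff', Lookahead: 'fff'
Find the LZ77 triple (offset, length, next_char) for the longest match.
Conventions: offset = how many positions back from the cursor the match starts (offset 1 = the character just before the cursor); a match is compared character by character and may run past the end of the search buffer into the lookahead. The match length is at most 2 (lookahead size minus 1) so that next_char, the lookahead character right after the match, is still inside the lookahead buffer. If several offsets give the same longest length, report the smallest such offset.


Try each offset into the search buffer:
  offset=1 (pos 6, char 'f'): match length 2
  offset=2 (pos 5, char 'f'): match length 2
  offset=3 (pos 4, char 'a'): match length 0
  offset=4 (pos 3, char 'b'): match length 0
  offset=5 (pos 2, char 'a'): match length 0
  offset=6 (pos 1, char 'f'): match length 1
  offset=7 (pos 0, char 'f'): match length 2
Longest match has length 2, found at offsets 1, 2, 7; take the smallest, offset 1.
next_char = character at position 7 + 2 = 9 -> 'f'

Best match: offset=1, length=2 (matching 'ff' starting at position 6)
LZ77 triple: (1, 2, 'f')


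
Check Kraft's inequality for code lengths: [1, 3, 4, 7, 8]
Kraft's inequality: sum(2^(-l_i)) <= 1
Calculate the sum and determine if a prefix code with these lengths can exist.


Sum = 2^(-1) + 2^(-3) + 2^(-4) + 2^(-7) + 2^(-8)
    = 0.5 + 0.125 + 0.0625 + 0.0078125 + 0.00390625
    = 179/256 = 0.69921875
Since 0.69921875 <= 1, Kraft's inequality IS satisfied.
A prefix code with these lengths CAN exist.

Kraft sum = 0.69921875. Satisfied.


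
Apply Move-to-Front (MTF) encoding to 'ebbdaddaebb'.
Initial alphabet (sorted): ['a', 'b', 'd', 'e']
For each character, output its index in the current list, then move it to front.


MTF encoding:
'e': index 3 in ['a', 'b', 'd', 'e'] -> ['e', 'a', 'b', 'd']
'b': index 2 in ['e', 'a', 'b', 'd'] -> ['b', 'e', 'a', 'd']
'b': index 0 in ['b', 'e', 'a', 'd'] -> ['b', 'e', 'a', 'd']
'd': index 3 in ['b', 'e', 'a', 'd'] -> ['d', 'b', 'e', 'a']
'a': index 3 in ['d', 'b', 'e', 'a'] -> ['a', 'd', 'b', 'e']
'd': index 1 in ['a', 'd', 'b', 'e'] -> ['d', 'a', 'b', 'e']
'd': index 0 in ['d', 'a', 'b', 'e'] -> ['d', 'a', 'b', 'e']
'a': index 1 in ['d', 'a', 'b', 'e'] -> ['a', 'd', 'b', 'e']
'e': index 3 in ['a', 'd', 'b', 'e'] -> ['e', 'a', 'd', 'b']
'b': index 3 in ['e', 'a', 'd', 'b'] -> ['b', 'e', 'a', 'd']
'b': index 0 in ['b', 'e', 'a', 'd'] -> ['b', 'e', 'a', 'd']


Output: [3, 2, 0, 3, 3, 1, 0, 1, 3, 3, 0]
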